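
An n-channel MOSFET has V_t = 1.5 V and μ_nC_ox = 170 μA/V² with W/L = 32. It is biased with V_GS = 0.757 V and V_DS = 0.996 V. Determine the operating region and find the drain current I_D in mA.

V_GS = 0.757 V < V_t = 1.5 V, so the transistor is in cutoff.

Cutoff; I_D = 0 mA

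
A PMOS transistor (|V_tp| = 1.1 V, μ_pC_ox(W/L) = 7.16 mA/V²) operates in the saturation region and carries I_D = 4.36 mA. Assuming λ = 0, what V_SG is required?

In saturation I_D = ½ k_p (V_SG − |V_tp|)², so V_SG − |V_tp| = √(2 I_D / k_p) = √(2 × 4.36 / 7.16) = 1.1 V.
V_SG = 1.1 + 1.1 = 2.2 V.

V_SG = 2.20 V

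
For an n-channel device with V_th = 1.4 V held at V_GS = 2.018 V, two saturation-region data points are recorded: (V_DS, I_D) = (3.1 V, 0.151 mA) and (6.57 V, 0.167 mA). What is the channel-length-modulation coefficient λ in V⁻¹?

λ = 0.0337 V⁻¹

With V_GS fixed, I_D ∝ (1 + λ V_DS) in saturation, so I_D2/I_D1 = (1 + λ V_DS2)/(1 + λ V_DS1).
0.167/0.151 = 1.106 = (1 + 6.57 λ)/(1 + 3.1 λ).
Solving: λ (I_D1 V_DS2 − I_D2 V_DS1) = I_D2 − I_D1, so λ = (0.167 − 0.151) / (0.151 × 6.57 − 0.167 × 3.1) = 0.016 / 0.474 = 0.0337 V⁻¹.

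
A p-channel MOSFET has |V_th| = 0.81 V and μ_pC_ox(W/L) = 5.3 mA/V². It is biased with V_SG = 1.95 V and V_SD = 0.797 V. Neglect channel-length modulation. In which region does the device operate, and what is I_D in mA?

V_ov = V_SG − |V_th| = 1.95 − 0.81 = 1.14 V.
Since V_SD = 0.797 V < V_ov = 1.14 V, the device is in the triode region.
I_D = k_p [V_ov · V_SD − ½ V_SD²] = 5.3 × [1.14 × 0.797 − 0.5 × 0.797²] = 3.13 mA.

Triode; I_D = 3.13 mA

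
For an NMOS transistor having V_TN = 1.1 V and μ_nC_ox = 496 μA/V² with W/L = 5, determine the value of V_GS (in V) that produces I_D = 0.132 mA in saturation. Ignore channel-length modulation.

k_n = μ_nC_ox · (W/L) = 2.48 mA/V².
In saturation I_D = ½ k_n (V_GS − V_TN)², so V_GS − V_TN = √(2 I_D / k_n) = √(2 × 0.132 / 2.48) = 0.326 V.
V_GS = 1.1 + 0.326 = 1.43 V.

V_GS = 1.43 V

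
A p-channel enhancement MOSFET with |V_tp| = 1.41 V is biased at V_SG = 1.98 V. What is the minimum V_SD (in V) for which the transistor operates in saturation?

The boundary between triode and saturation is V_SD = V_SG − |V_tp| = V_ov.
V_ov = 1.98 − 1.41 = 0.57 V.

V_SD,sat = 0.570 V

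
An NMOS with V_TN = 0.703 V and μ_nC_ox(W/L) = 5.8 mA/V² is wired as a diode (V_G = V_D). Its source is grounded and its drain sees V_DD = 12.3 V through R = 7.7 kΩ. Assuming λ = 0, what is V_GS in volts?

V_GS = 1.40 V

With gate tied to drain, V_GS = V_DS ≥ V_GS − V_TN, so the device is in saturation.
KCL at the drain: ½ k_n (V_GS − V_TN)² = (V_DD − V_GS)/R.
Let x = V_GS − 0.703. Then 22.3 x² + x − 11.6 = 0, giving x = 0.699 V (positive root), so V_GS = 1.4 V.
I_D = (V_DD − V_GS)/R = (12.3 − 1.4) / 7.7 = 1.42 mA.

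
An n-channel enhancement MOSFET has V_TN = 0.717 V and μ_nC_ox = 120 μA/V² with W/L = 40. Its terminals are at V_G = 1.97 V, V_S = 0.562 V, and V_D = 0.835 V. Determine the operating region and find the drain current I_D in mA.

V_GS = V_G − V_S = 1.97 − 0.562 = 1.41 V; V_DS = V_D − V_S = 0.835 − 0.562 = 0.273 V.
k_n = μ_nC_ox · (W/L) = 4.8 mA/V².
V_ov = V_GS − V_TN = 1.41 − 0.717 = 0.691 V.
Since V_DS = 0.273 V < V_ov = 0.691 V, the device is in the triode region.
I_D = k_n [V_ov · V_DS − ½ V_DS²] = 4.8 × [0.691 × 0.273 − 0.5 × 0.273²] = 0.727 mA.

Triode; I_D = 0.727 mA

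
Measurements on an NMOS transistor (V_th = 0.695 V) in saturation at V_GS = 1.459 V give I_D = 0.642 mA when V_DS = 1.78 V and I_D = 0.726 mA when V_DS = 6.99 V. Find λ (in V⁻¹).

λ = 0.0263 V⁻¹

With V_GS fixed, I_D ∝ (1 + λ V_DS) in saturation, so I_D2/I_D1 = (1 + λ V_DS2)/(1 + λ V_DS1).
0.726/0.642 = 1.131 = (1 + 6.99 λ)/(1 + 1.78 λ).
Solving: λ (I_D1 V_DS2 − I_D2 V_DS1) = I_D2 − I_D1, so λ = (0.726 − 0.642) / (0.642 × 6.99 − 0.726 × 1.78) = 0.084 / 3.2 = 0.0263 V⁻¹.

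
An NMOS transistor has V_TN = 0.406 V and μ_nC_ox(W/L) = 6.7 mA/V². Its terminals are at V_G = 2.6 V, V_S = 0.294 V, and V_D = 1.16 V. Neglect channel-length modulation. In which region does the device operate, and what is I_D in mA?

V_GS = V_G − V_S = 2.6 − 0.294 = 2.31 V; V_DS = V_D − V_S = 1.16 − 0.294 = 0.866 V.
V_ov = V_GS − V_TN = 2.31 − 0.406 = 1.9 V.
Since V_DS = 0.866 V < V_ov = 1.9 V, the device is in the triode region.
I_D = k_n [V_ov · V_DS − ½ V_DS²] = 6.7 × [1.9 × 0.866 − 0.5 × 0.866²] = 8.51 mA.

Triode; I_D = 8.51 mA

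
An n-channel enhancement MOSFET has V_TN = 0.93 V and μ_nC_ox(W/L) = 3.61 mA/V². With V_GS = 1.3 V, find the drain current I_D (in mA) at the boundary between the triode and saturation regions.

At the boundary V_DS = V_ov = V_GS − V_TN = 1.3 − 0.93 = 0.37 V.
I_D = ½ k_n V_ov² = 0.5 × 3.61 × 0.37² = 0.247 mA.

I_D = 0.247 mA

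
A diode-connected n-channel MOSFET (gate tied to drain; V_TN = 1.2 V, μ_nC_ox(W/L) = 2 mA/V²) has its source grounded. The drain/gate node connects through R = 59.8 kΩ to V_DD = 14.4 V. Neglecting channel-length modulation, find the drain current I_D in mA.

I_D = 0.213 mA

With gate tied to drain, V_GS = V_DS ≥ V_GS − V_TN, so the device is in saturation.
KCL at the drain: ½ k_n (V_GS − V_TN)² = (V_DD − V_GS)/R.
Let x = V_GS − 1.2. Then 59.8 x² + x − 13.2 = 0, giving x = 0.462 V (positive root), so V_GS = 1.66 V.
I_D = (V_DD − V_GS)/R = (14.4 − 1.66) / 59.8 = 0.213 mA.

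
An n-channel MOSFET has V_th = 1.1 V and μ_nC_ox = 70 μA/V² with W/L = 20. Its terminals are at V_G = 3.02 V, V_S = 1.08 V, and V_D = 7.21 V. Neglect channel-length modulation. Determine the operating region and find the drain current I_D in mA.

Saturation; I_D = 0.494 mA

V_GS = V_G − V_S = 3.02 − 1.08 = 1.94 V; V_DS = V_D − V_S = 7.21 − 1.08 = 6.13 V.
k_n = μ_nC_ox · (W/L) = 1.4 mA/V².
V_ov = V_GS − V_th = 1.94 − 1.1 = 0.84 V.
Since V_DS = 6.13 V ≥ V_ov = 0.84 V, the device is in saturation.
I_D = ½ k_n V_ov² = 0.5 × 1.4 × 0.84² = 0.494 mA.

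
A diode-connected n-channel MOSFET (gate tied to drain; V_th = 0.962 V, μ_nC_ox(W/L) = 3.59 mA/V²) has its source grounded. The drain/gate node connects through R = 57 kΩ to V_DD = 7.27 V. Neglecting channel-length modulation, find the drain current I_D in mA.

I_D = 0.106 mA

With gate tied to drain, V_GS = V_DS ≥ V_GS − V_th, so the device is in saturation.
KCL at the drain: ½ k_n (V_GS − V_th)² = (V_DD − V_GS)/R.
Let x = V_GS − 0.962. Then 102 x² + x − 6.308 = 0, giving x = 0.243 V (positive root), so V_GS = 1.21 V.
I_D = (V_DD − V_GS)/R = (7.27 − 1.21) / 57 = 0.106 mA.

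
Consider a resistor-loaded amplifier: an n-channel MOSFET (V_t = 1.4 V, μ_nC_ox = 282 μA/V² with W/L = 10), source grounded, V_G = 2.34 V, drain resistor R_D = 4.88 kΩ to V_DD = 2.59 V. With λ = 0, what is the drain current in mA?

I_D = 0.488 mA

V_GS = V_G = 2.34 V, so V_ov = 2.34 − 1.4 = 0.94 V.
k_n = μ_nC_ox · (W/L) = 2.82 mA/V².
Assume saturation: I_D = ½ k_n V_ov² = 0.5 × 2.82 × 0.94² = 1.25 mA, giving V_DS = V_DD − I_D R_D = 2.59 − 1.25 × 4.88 = -3.49 V.
But -3.49 V < V_ov = 0.94 V, so the device is actually in triode.
In triode I_D = k_n[V_ov V_DS − ½ V_DS²] and I_D = (V_DD − V_DS)/R_D. Equating: 6.88 V_DS² − 13.94 V_DS + 2.59 = 0, giving V_DS = 0.207 V (the root below V_ov).
I_D = (2.59 − 0.207) / 4.88 = 0.488 mA.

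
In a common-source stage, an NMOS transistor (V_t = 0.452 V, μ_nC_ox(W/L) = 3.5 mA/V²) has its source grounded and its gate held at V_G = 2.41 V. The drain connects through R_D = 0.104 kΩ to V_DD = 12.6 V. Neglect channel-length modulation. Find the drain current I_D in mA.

V_GS = V_G = 2.41 V, so V_ov = 2.41 − 0.452 = 1.96 V.
Assume saturation: I_D = ½ k_n V_ov² = 0.5 × 3.5 × 1.96² = 6.71 mA, giving V_DS = V_DD − I_D R_D = 12.6 − 6.71 × 0.104 = 11.9 V.
V_DS = 11.9 V ≥ V_ov = 1.96 V, confirming saturation.

I_D = 6.71 mA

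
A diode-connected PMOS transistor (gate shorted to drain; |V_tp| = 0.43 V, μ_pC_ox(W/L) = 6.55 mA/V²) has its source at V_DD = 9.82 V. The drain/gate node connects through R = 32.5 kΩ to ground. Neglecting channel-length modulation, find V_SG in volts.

V_SG = 0.722 V

With gate tied to drain, V_SG = V_SD ≥ V_SG − |V_tp|, so the device is in saturation.
KCL at the drain: ½ k_p (V_SG − |V_tp|)² = (V_DD − V_SG)/R.
Let x = V_SG − 0.43. Then 106 x² + x − 9.39 = 0, giving x = 0.292 V (positive root), so V_SG = 0.722 V.
I_D = (V_DD − V_SG)/R = (9.82 − 0.722) / 32.5 = 0.28 mA.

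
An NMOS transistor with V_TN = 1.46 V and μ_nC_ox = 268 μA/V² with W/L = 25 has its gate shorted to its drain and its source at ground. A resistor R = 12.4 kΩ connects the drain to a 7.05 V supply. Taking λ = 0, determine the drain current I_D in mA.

I_D = 0.422 mA

With gate tied to drain, V_GS = V_DS ≥ V_GS − V_TN, so the device is in saturation.
k_n = μ_nC_ox · (W/L) = 6.7 mA/V².
KCL at the drain: ½ k_n (V_GS − V_TN)² = (V_DD − V_GS)/R.
Let x = V_GS − 1.46. Then 41.5 x² + x − 5.59 = 0, giving x = 0.355 V (positive root), so V_GS = 1.81 V.
I_D = (V_DD − V_GS)/R = (7.05 − 1.81) / 12.4 = 0.422 mA.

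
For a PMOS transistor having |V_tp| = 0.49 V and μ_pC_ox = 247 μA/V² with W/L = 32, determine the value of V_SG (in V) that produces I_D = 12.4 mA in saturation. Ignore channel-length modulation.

V_SG = 2.26 V

k_p = μ_pC_ox · (W/L) = 7.904 mA/V².
In saturation I_D = ½ k_p (V_SG − |V_tp|)², so V_SG − |V_tp| = √(2 I_D / k_p) = √(2 × 12.4 / 7.904) = 1.77 V.
V_SG = 0.49 + 1.77 = 2.26 V.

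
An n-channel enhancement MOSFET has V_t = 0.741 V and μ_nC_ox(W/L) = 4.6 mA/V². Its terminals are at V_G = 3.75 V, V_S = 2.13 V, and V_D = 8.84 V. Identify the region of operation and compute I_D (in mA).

Saturation; I_D = 1.78 mA

V_GS = V_G − V_S = 3.75 − 2.13 = 1.62 V; V_DS = V_D − V_S = 8.84 − 2.13 = 6.71 V.
V_ov = V_GS − V_t = 1.62 − 0.741 = 0.879 V.
Since V_DS = 6.71 V ≥ V_ov = 0.879 V, the device is in saturation.
I_D = ½ k_n V_ov² = 0.5 × 4.6 × 0.879² = 1.78 mA.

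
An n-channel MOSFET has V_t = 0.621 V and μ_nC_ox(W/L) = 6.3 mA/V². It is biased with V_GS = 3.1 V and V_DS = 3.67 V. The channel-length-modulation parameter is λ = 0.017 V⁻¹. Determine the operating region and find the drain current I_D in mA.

V_ov = V_GS − V_t = 3.1 − 0.621 = 2.48 V.
Since V_DS = 3.67 V ≥ V_ov = 2.48 V, the device is in saturation.
I_D = ½ k_n V_ov² (1 + λ V_DS) = 0.5 × 6.3 × 2.48² × (1 + 0.017 × 3.67) = 20.6 mA.

Saturation; I_D = 20.6 mA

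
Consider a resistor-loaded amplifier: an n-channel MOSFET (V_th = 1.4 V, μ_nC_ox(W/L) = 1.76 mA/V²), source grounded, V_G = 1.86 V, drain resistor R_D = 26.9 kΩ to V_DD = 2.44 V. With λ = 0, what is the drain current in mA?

I_D = 0.0861 mA

V_GS = V_G = 1.86 V, so V_ov = 1.86 − 1.4 = 0.46 V.
Assume saturation: I_D = ½ k_n V_ov² = 0.5 × 1.76 × 0.46² = 0.186 mA, giving V_DS = V_DD − I_D R_D = 2.44 − 0.186 × 26.9 = -2.57 V.
But -2.57 V < V_ov = 0.46 V, so the device is actually in triode.
In triode I_D = k_n[V_ov V_DS − ½ V_DS²] and I_D = (V_DD − V_DS)/R_D. Equating: 23.7 V_DS² − 22.78 V_DS + 2.44 = 0, giving V_DS = 0.123 V (the root below V_ov).
I_D = (2.44 − 0.123) / 26.9 = 0.0861 mA.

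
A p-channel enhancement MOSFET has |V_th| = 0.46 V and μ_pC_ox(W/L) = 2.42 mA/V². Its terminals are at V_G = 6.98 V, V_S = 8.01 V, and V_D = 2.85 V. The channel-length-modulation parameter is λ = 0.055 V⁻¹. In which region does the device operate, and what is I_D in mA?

Saturation; I_D = 0.505 mA

V_SG = V_S − V_G = 8.01 − 6.98 = 1.03 V; V_SD = V_S − V_D = 8.01 − 2.85 = 5.16 V.
V_ov = V_SG − |V_th| = 1.03 − 0.46 = 0.57 V.
Since V_SD = 5.16 V ≥ V_ov = 0.57 V, the device is in saturation.
I_D = ½ k_p V_ov² (1 + λ V_SD) = 0.5 × 2.42 × 0.57² × (1 + 0.055 × 5.16) = 0.505 mA.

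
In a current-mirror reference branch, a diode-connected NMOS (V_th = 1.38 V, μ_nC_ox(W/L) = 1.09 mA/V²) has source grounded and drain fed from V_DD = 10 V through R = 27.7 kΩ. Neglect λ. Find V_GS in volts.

V_GS = 2.10 V

With gate tied to drain, V_GS = V_DS ≥ V_GS − V_th, so the device is in saturation.
KCL at the drain: ½ k_n (V_GS − V_th)² = (V_DD − V_GS)/R.
Let x = V_GS − 1.38. Then 15.1 x² + x − 8.62 = 0, giving x = 0.723 V (positive root), so V_GS = 2.1 V.
I_D = (V_DD − V_GS)/R = (10 − 2.1) / 27.7 = 0.285 mA.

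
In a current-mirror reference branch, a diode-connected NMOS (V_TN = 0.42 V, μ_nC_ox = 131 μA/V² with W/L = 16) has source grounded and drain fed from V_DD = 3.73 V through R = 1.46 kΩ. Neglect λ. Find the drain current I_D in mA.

With gate tied to drain, V_GS = V_DS ≥ V_GS − V_TN, so the device is in saturation.
k_n = μ_nC_ox · (W/L) = 2.096 mA/V².
KCL at the drain: ½ k_n (V_GS − V_TN)² = (V_DD − V_GS)/R.
Let x = V_GS − 0.42. Then 1.53 x² + x − 3.31 = 0, giving x = 1.18 V (positive root), so V_GS = 1.6 V.
I_D = (V_DD − V_GS)/R = (3.73 − 1.6) / 1.46 = 1.46 mA.

I_D = 1.46 mA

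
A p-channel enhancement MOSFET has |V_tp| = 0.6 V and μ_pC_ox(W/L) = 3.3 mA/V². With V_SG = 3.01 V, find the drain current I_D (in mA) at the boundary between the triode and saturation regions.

I_D = 9.58 mA

At the boundary V_SD = V_ov = V_SG − |V_tp| = 3.01 − 0.6 = 2.41 V.
I_D = ½ k_p V_ov² = 0.5 × 3.3 × 2.41² = 9.58 mA.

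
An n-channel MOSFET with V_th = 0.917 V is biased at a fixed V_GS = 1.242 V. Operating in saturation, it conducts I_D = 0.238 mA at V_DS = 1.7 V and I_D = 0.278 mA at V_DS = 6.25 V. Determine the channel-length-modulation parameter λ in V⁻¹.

With V_GS fixed, I_D ∝ (1 + λ V_DS) in saturation, so I_D2/I_D1 = (1 + λ V_DS2)/(1 + λ V_DS1).
0.278/0.238 = 1.168 = (1 + 6.25 λ)/(1 + 1.7 λ).
Solving: λ (I_D1 V_DS2 − I_D2 V_DS1) = I_D2 − I_D1, so λ = (0.278 − 0.238) / (0.238 × 6.25 − 0.278 × 1.7) = 0.04 / 1.01 = 0.0394 V⁻¹.

λ = 0.0394 V⁻¹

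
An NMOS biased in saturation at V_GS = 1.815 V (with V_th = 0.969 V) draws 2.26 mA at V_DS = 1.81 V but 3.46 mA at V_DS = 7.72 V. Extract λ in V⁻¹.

λ = 0.107 V⁻¹

With V_GS fixed, I_D ∝ (1 + λ V_DS) in saturation, so I_D2/I_D1 = (1 + λ V_DS2)/(1 + λ V_DS1).
3.46/2.26 = 1.531 = (1 + 7.72 λ)/(1 + 1.81 λ).
Solving: λ (I_D1 V_DS2 − I_D2 V_DS1) = I_D2 − I_D1, so λ = (3.46 − 2.26) / (2.26 × 7.72 − 3.46 × 1.81) = 1.2 / 11.2 = 0.107 V⁻¹.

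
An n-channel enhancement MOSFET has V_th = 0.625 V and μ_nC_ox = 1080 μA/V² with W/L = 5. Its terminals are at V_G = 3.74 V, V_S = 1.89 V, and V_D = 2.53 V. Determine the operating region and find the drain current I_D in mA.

V_GS = V_G − V_S = 3.74 − 1.89 = 1.85 V; V_DS = V_D − V_S = 2.53 − 1.89 = 0.64 V.
k_n = μ_nC_ox · (W/L) = 5.4 mA/V².
V_ov = V_GS − V_th = 1.85 − 0.625 = 1.23 V.
Since V_DS = 0.64 V < V_ov = 1.23 V, the device is in the triode region.
I_D = k_n [V_ov · V_DS − ½ V_DS²] = 5.4 × [1.23 × 0.64 − 0.5 × 0.64²] = 3.13 mA.

Triode; I_D = 3.13 mA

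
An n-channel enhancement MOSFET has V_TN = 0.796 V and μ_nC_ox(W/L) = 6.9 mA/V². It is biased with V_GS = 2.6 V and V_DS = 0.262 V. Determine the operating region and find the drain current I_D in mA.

V_ov = V_GS − V_TN = 2.6 − 0.796 = 1.8 V.
Since V_DS = 0.262 V < V_ov = 1.8 V, the device is in the triode region.
I_D = k_n [V_ov · V_DS − ½ V_DS²] = 6.9 × [1.8 × 0.262 − 0.5 × 0.262²] = 3.02 mA.

Triode; I_D = 3.02 mA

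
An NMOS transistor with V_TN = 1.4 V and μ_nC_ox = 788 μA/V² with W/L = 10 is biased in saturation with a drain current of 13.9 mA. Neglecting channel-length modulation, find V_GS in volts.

k_n = μ_nC_ox · (W/L) = 7.88 mA/V².
In saturation I_D = ½ k_n (V_GS − V_TN)², so V_GS − V_TN = √(2 I_D / k_n) = √(2 × 13.9 / 7.88) = 1.88 V.
V_GS = 1.4 + 1.88 = 3.28 V.

V_GS = 3.28 V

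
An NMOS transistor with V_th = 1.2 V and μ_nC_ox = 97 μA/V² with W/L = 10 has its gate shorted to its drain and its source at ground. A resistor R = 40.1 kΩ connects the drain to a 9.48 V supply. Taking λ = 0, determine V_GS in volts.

V_GS = 1.83 V

With gate tied to drain, V_GS = V_DS ≥ V_GS − V_th, so the device is in saturation.
k_n = μ_nC_ox · (W/L) = 0.97 mA/V².
KCL at the drain: ½ k_n (V_GS − V_th)² = (V_DD − V_GS)/R.
Let x = V_GS − 1.2. Then 19.4 x² + x − 8.28 = 0, giving x = 0.627 V (positive root), so V_GS = 1.83 V.
I_D = (V_DD − V_GS)/R = (9.48 − 1.83) / 40.1 = 0.191 mA.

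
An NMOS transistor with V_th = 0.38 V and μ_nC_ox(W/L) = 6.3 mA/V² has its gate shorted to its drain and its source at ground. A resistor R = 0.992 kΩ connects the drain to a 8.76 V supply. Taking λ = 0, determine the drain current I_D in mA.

With gate tied to drain, V_GS = V_DS ≥ V_GS − V_th, so the device is in saturation.
KCL at the drain: ½ k_n (V_GS − V_th)² = (V_DD − V_GS)/R.
Let x = V_GS − 0.38. Then 3.12 x² + x − 8.38 = 0, giving x = 1.49 V (positive root), so V_GS = 1.87 V.
I_D = (V_DD − V_GS)/R = (8.76 − 1.87) / 0.992 = 6.95 mA.

I_D = 6.95 mA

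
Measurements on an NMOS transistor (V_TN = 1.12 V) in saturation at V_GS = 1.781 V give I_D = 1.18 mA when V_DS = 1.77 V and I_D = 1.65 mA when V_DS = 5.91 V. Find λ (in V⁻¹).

λ = 0.116 V⁻¹

With V_GS fixed, I_D ∝ (1 + λ V_DS) in saturation, so I_D2/I_D1 = (1 + λ V_DS2)/(1 + λ V_DS1).
1.65/1.18 = 1.398 = (1 + 5.91 λ)/(1 + 1.77 λ).
Solving: λ (I_D1 V_DS2 − I_D2 V_DS1) = I_D2 − I_D1, so λ = (1.65 − 1.18) / (1.18 × 5.91 − 1.65 × 1.77) = 0.47 / 4.05 = 0.116 V⁻¹.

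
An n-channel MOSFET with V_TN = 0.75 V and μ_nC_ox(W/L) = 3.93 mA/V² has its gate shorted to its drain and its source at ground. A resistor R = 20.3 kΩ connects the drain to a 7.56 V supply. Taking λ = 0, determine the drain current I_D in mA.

With gate tied to drain, V_GS = V_DS ≥ V_GS − V_TN, so the device is in saturation.
KCL at the drain: ½ k_n (V_GS − V_TN)² = (V_DD − V_GS)/R.
Let x = V_GS − 0.75. Then 39.9 x² + x − 6.81 = 0, giving x = 0.401 V (positive root), so V_GS = 1.15 V.
I_D = (V_DD − V_GS)/R = (7.56 − 1.15) / 20.3 = 0.316 mA.

I_D = 0.316 mA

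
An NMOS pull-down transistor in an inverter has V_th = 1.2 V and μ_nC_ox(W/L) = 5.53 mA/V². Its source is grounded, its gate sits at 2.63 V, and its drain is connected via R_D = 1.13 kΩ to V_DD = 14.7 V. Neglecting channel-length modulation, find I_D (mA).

V_GS = V_G = 2.63 V, so V_ov = 2.63 − 1.2 = 1.43 V.
Assume saturation: I_D = ½ k_n V_ov² = 0.5 × 5.53 × 1.43² = 5.65 mA, giving V_DS = V_DD − I_D R_D = 14.7 − 5.65 × 1.13 = 8.31 V.
V_DS = 8.31 V ≥ V_ov = 1.43 V, confirming saturation.

I_D = 5.65 mA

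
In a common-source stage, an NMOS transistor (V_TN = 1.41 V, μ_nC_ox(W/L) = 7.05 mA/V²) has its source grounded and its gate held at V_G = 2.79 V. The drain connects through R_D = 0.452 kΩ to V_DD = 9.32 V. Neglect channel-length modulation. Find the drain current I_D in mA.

I_D = 6.71 mA

V_GS = V_G = 2.79 V, so V_ov = 2.79 − 1.41 = 1.38 V.
Assume saturation: I_D = ½ k_n V_ov² = 0.5 × 7.05 × 1.38² = 6.71 mA, giving V_DS = V_DD − I_D R_D = 9.32 − 6.71 × 0.452 = 6.29 V.
V_DS = 6.29 V ≥ V_ov = 1.38 V, confirming saturation.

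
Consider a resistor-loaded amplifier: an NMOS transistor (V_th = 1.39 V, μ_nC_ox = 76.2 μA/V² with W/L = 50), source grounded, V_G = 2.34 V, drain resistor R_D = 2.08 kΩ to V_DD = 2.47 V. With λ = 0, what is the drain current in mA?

V_GS = V_G = 2.34 V, so V_ov = 2.34 − 1.39 = 0.95 V.
k_n = μ_nC_ox · (W/L) = 3.81 mA/V².
Assume saturation: I_D = ½ k_n V_ov² = 0.5 × 3.81 × 0.95² = 1.72 mA, giving V_DS = V_DD − I_D R_D = 2.47 − 1.72 × 2.08 = -1.11 V.
But -1.11 V < V_ov = 0.95 V, so the device is actually in triode.
In triode I_D = k_n[V_ov V_DS − ½ V_DS²] and I_D = (V_DD − V_DS)/R_D. Equating: 3.96 V_DS² − 8.529 V_DS + 2.47 = 0, giving V_DS = 0.345 V (the root below V_ov).
I_D = (2.47 − 0.345) / 2.08 = 1.02 mA.

I_D = 1.02 mA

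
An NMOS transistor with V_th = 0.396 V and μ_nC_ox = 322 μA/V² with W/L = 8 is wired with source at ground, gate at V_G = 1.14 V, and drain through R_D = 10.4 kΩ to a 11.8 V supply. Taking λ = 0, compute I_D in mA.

V_GS = V_G = 1.14 V, so V_ov = 1.14 − 0.396 = 0.744 V.
k_n = μ_nC_ox · (W/L) = 2.576 mA/V².
Assume saturation: I_D = ½ k_n V_ov² = 0.5 × 2.576 × 0.744² = 0.713 mA, giving V_DS = V_DD − I_D R_D = 11.8 − 0.713 × 10.4 = 4.39 V.
V_DS = 4.39 V ≥ V_ov = 0.744 V, confirming saturation.

I_D = 0.713 mA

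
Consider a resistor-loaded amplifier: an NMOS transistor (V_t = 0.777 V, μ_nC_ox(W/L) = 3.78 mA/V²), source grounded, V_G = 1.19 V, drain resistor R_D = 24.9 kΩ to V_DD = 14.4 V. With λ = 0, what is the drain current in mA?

I_D = 0.322 mA

V_GS = V_G = 1.19 V, so V_ov = 1.19 − 0.777 = 0.413 V.
Assume saturation: I_D = ½ k_n V_ov² = 0.5 × 3.78 × 0.413² = 0.322 mA, giving V_DS = V_DD − I_D R_D = 14.4 − 0.322 × 24.9 = 6.37 V.
V_DS = 6.37 V ≥ V_ov = 0.413 V, confirming saturation.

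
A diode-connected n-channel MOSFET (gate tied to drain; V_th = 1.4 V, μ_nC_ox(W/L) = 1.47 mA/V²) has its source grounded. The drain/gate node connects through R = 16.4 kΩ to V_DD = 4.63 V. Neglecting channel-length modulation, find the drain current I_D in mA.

I_D = 0.168 mA

With gate tied to drain, V_GS = V_DS ≥ V_GS − V_th, so the device is in saturation.
KCL at the drain: ½ k_n (V_GS − V_th)² = (V_DD − V_GS)/R.
Let x = V_GS − 1.4. Then 12.1 x² + x − 3.23 = 0, giving x = 0.478 V (positive root), so V_GS = 1.88 V.
I_D = (V_DD − V_GS)/R = (4.63 − 1.88) / 16.4 = 0.168 mA.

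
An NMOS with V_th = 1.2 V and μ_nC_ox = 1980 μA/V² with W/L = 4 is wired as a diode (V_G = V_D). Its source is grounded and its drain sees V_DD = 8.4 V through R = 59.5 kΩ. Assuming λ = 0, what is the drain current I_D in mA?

I_D = 0.118 mA

With gate tied to drain, V_GS = V_DS ≥ V_GS − V_th, so the device is in saturation.
k_n = μ_nC_ox · (W/L) = 7.92 mA/V².
KCL at the drain: ½ k_n (V_GS − V_th)² = (V_DD − V_GS)/R.
Let x = V_GS − 1.2. Then 236 x² + x − 7.2 = 0, giving x = 0.173 V (positive root), so V_GS = 1.37 V.
I_D = (V_DD − V_GS)/R = (8.4 − 1.37) / 59.5 = 0.118 mA.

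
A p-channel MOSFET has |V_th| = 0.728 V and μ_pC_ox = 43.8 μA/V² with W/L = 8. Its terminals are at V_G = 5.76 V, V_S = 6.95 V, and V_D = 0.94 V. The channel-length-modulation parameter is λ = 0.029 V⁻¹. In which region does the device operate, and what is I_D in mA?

V_SG = V_S − V_G = 6.95 − 5.76 = 1.19 V; V_SD = V_S − V_D = 6.95 − 0.94 = 6.01 V.
k_p = μ_pC_ox · (W/L) = 0.3504 mA/V².
V_ov = V_SG − |V_th| = 1.19 − 0.728 = 0.462 V.
Since V_SD = 6.01 V ≥ V_ov = 0.462 V, the device is in saturation.
I_D = ½ k_p V_ov² (1 + λ V_SD) = 0.5 × 0.3504 × 0.462² × (1 + 0.029 × 6.01) = 0.0439 mA.

Saturation; I_D = 0.0439 mA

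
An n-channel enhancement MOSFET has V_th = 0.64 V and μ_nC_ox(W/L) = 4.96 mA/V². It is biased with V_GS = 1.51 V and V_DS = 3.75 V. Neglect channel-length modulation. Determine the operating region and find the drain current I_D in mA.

V_ov = V_GS − V_th = 1.51 − 0.64 = 0.87 V.
Since V_DS = 3.75 V ≥ V_ov = 0.87 V, the device is in saturation.
I_D = ½ k_n V_ov² = 0.5 × 4.96 × 0.87² = 1.88 mA.

Saturation; I_D = 1.88 mA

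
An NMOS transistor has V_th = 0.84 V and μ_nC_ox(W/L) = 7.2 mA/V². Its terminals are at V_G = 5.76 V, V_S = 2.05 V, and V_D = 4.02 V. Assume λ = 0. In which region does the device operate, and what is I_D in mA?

Triode; I_D = 26.7 mA

V_GS = V_G − V_S = 5.76 − 2.05 = 3.71 V; V_DS = V_D − V_S = 4.02 − 2.05 = 1.97 V.
V_ov = V_GS − V_th = 3.71 − 0.84 = 2.87 V.
Since V_DS = 1.97 V < V_ov = 2.87 V, the device is in the triode region.
I_D = k_n [V_ov · V_DS − ½ V_DS²] = 7.2 × [2.87 × 1.97 − 0.5 × 1.97²] = 26.7 mA.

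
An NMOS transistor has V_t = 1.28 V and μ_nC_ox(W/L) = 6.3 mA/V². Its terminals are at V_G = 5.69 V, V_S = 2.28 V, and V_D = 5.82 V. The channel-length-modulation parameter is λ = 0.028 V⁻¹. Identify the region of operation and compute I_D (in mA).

Saturation; I_D = 15.7 mA

V_GS = V_G − V_S = 5.69 − 2.28 = 3.41 V; V_DS = V_D − V_S = 5.82 − 2.28 = 3.54 V.
V_ov = V_GS − V_t = 3.41 − 1.28 = 2.13 V.
Since V_DS = 3.54 V ≥ V_ov = 2.13 V, the device is in saturation.
I_D = ½ k_n V_ov² (1 + λ V_DS) = 0.5 × 6.3 × 2.13² × (1 + 0.028 × 3.54) = 15.7 mA.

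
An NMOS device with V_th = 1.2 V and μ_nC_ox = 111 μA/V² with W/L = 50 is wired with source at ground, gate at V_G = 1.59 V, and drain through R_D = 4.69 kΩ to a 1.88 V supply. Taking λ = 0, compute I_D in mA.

V_GS = V_G = 1.59 V, so V_ov = 1.59 − 1.2 = 0.39 V.
k_n = μ_nC_ox · (W/L) = 5.55 mA/V².
Assume saturation: I_D = ½ k_n V_ov² = 0.5 × 5.55 × 0.39² = 0.422 mA, giving V_DS = V_DD − I_D R_D = 1.88 − 0.422 × 4.69 = -0.0995 V.
But -0.0995 V < V_ov = 0.39 V, so the device is actually in triode.
In triode I_D = k_n[V_ov V_DS − ½ V_DS²] and I_D = (V_DD − V_DS)/R_D. Equating: 13 V_DS² − 11.15 V_DS + 1.88 = 0, giving V_DS = 0.231 V (the root below V_ov).
I_D = (1.88 − 0.231) / 4.69 = 0.352 mA.

I_D = 0.352 mA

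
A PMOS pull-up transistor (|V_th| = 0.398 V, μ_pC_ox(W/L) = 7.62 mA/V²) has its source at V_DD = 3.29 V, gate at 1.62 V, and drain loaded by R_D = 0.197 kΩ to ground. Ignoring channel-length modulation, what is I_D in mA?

I_D = 6.16 mA

V_SG = V_DD − V_G = 3.29 − 1.62 = 1.67 V, so V_ov = 1.67 − 0.398 = 1.27 V.
Assume saturation: I_D = ½ k_p V_ov² = 0.5 × 7.62 × 1.27² = 6.16 mA, giving V_SD = V_DD − I_D R_D = 3.29 − 6.16 × 0.197 = 2.08 V.
V_SD = 2.08 V ≥ V_ov = 1.27 V, confirming saturation.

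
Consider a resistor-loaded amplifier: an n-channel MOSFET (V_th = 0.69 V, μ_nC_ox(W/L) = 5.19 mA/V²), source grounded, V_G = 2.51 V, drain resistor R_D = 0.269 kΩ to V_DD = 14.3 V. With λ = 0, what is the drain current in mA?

I_D = 8.60 mA

V_GS = V_G = 2.51 V, so V_ov = 2.51 − 0.69 = 1.82 V.
Assume saturation: I_D = ½ k_n V_ov² = 0.5 × 5.19 × 1.82² = 8.6 mA, giving V_DS = V_DD − I_D R_D = 14.3 − 8.6 × 0.269 = 12 V.
V_DS = 12 V ≥ V_ov = 1.82 V, confirming saturation.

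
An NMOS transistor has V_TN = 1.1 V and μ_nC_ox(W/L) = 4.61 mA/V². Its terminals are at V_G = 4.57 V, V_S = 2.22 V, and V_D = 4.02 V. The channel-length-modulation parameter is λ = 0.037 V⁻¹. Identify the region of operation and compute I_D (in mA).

Saturation; I_D = 3.84 mA

V_GS = V_G − V_S = 4.57 − 2.22 = 2.35 V; V_DS = V_D − V_S = 4.02 − 2.22 = 1.8 V.
V_ov = V_GS − V_TN = 2.35 − 1.1 = 1.25 V.
Since V_DS = 1.8 V ≥ V_ov = 1.25 V, the device is in saturation.
I_D = ½ k_n V_ov² (1 + λ V_DS) = 0.5 × 4.61 × 1.25² × (1 + 0.037 × 1.8) = 3.84 mA.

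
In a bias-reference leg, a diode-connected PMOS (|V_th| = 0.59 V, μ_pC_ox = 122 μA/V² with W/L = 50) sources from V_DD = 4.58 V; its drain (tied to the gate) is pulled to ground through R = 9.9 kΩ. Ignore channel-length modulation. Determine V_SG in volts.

With gate tied to drain, V_SG = V_SD ≥ V_SG − |V_th|, so the device is in saturation.
k_p = μ_pC_ox · (W/L) = 6.1 mA/V².
KCL at the drain: ½ k_p (V_SG − |V_th|)² = (V_DD − V_SG)/R.
Let x = V_SG − 0.59. Then 30.2 x² + x − 3.99 = 0, giving x = 0.347 V (positive root), so V_SG = 0.937 V.
I_D = (V_DD − V_SG)/R = (4.58 − 0.937) / 9.9 = 0.368 mA.

V_SG = 0.937 V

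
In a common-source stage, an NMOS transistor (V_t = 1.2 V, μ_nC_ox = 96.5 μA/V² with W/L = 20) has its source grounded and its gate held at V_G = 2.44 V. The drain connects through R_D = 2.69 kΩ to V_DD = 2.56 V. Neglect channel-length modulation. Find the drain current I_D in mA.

I_D = 0.803 mA

V_GS = V_G = 2.44 V, so V_ov = 2.44 − 1.2 = 1.24 V.
k_n = μ_nC_ox · (W/L) = 1.93 mA/V².
Assume saturation: I_D = ½ k_n V_ov² = 0.5 × 1.93 × 1.24² = 1.48 mA, giving V_DS = V_DD − I_D R_D = 2.56 − 1.48 × 2.69 = -1.43 V.
But -1.43 V < V_ov = 1.24 V, so the device is actually in triode.
In triode I_D = k_n[V_ov V_DS − ½ V_DS²] and I_D = (V_DD − V_DS)/R_D. Equating: 2.6 V_DS² − 7.438 V_DS + 2.56 = 0, giving V_DS = 0.4 V (the root below V_ov).
I_D = (2.56 − 0.4) / 2.69 = 0.803 mA.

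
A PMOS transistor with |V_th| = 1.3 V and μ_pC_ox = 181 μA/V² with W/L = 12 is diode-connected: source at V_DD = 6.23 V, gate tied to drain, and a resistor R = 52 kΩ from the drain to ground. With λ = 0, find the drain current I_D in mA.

I_D = 0.0893 mA

With gate tied to drain, V_SG = V_SD ≥ V_SG − |V_th|, so the device is in saturation.
k_p = μ_pC_ox · (W/L) = 2.172 mA/V².
KCL at the drain: ½ k_p (V_SG − |V_th|)² = (V_DD − V_SG)/R.
Let x = V_SG − 1.3. Then 56.5 x² + x − 4.93 = 0, giving x = 0.287 V (positive root), so V_SG = 1.59 V.
I_D = (V_DD − V_SG)/R = (6.23 − 1.59) / 52 = 0.0893 mA.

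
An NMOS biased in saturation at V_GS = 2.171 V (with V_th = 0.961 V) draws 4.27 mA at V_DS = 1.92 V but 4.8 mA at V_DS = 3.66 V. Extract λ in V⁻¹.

λ = 0.0827 V⁻¹

With V_GS fixed, I_D ∝ (1 + λ V_DS) in saturation, so I_D2/I_D1 = (1 + λ V_DS2)/(1 + λ V_DS1).
4.8/4.27 = 1.124 = (1 + 3.66 λ)/(1 + 1.92 λ).
Solving: λ (I_D1 V_DS2 − I_D2 V_DS1) = I_D2 − I_D1, so λ = (4.8 − 4.27) / (4.27 × 3.66 − 4.8 × 1.92) = 0.53 / 6.41 = 0.0827 V⁻¹.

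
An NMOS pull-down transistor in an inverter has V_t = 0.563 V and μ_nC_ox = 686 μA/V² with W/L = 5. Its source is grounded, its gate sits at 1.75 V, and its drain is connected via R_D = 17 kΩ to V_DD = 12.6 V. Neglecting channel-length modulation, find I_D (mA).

V_GS = V_G = 1.75 V, so V_ov = 1.75 − 0.563 = 1.19 V.
k_n = μ_nC_ox · (W/L) = 3.43 mA/V².
Assume saturation: I_D = ½ k_n V_ov² = 0.5 × 3.43 × 1.19² = 2.42 mA, giving V_DS = V_DD − I_D R_D = 12.6 − 2.42 × 17 = -28.5 V.
But -28.5 V < V_ov = 1.19 V, so the device is actually in triode.
In triode I_D = k_n[V_ov V_DS − ½ V_DS²] and I_D = (V_DD − V_DS)/R_D. Equating: 29.2 V_DS² − 70.21 V_DS + 12.6 = 0, giving V_DS = 0.195 V (the root below V_ov).
I_D = (12.6 − 0.195) / 17 = 0.73 mA.

I_D = 0.730 mA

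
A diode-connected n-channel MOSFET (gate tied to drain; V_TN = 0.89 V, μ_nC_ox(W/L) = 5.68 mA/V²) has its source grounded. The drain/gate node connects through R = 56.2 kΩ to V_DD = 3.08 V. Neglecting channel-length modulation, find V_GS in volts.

V_GS = 1.00 V

With gate tied to drain, V_GS = V_DS ≥ V_GS − V_TN, so the device is in saturation.
KCL at the drain: ½ k_n (V_GS − V_TN)² = (V_DD − V_GS)/R.
Let x = V_GS − 0.89. Then 160 x² + x − 2.19 = 0, giving x = 0.114 V (positive root), so V_GS = 1 V.
I_D = (V_DD − V_GS)/R = (3.08 − 1) / 56.2 = 0.0369 mA.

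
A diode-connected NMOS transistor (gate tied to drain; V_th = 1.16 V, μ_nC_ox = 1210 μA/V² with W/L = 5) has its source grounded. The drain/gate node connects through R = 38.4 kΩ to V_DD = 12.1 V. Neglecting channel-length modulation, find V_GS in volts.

V_GS = 1.46 V

With gate tied to drain, V_GS = V_DS ≥ V_GS − V_th, so the device is in saturation.
k_n = μ_nC_ox · (W/L) = 6.05 mA/V².
KCL at the drain: ½ k_n (V_GS − V_th)² = (V_DD − V_GS)/R.
Let x = V_GS − 1.16. Then 116 x² + x − 10.94 = 0, giving x = 0.303 V (positive root), so V_GS = 1.46 V.
I_D = (V_DD − V_GS)/R = (12.1 − 1.46) / 38.4 = 0.277 mA.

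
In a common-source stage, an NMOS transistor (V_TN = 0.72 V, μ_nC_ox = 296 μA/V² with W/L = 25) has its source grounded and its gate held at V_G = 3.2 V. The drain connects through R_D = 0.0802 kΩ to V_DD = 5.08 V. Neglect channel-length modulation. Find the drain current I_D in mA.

V_GS = V_G = 3.2 V, so V_ov = 3.2 − 0.72 = 2.48 V.
k_n = μ_nC_ox · (W/L) = 7.4 mA/V².
Assume saturation: I_D = ½ k_n V_ov² = 0.5 × 7.4 × 2.48² = 22.8 mA, giving V_DS = V_DD − I_D R_D = 5.08 − 22.8 × 0.0802 = 3.25 V.
V_DS = 3.25 V ≥ V_ov = 2.48 V, confirming saturation.

I_D = 22.8 mA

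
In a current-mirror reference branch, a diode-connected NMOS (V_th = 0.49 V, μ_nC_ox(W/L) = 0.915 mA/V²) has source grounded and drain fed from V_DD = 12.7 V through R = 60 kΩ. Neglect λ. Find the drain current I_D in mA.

I_D = 0.193 mA

With gate tied to drain, V_GS = V_DS ≥ V_GS − V_th, so the device is in saturation.
KCL at the drain: ½ k_n (V_GS − V_th)² = (V_DD − V_GS)/R.
Let x = V_GS − 0.49. Then 27.5 x² + x − 12.21 = 0, giving x = 0.649 V (positive root), so V_GS = 1.14 V.
I_D = (V_DD − V_GS)/R = (12.7 − 1.14) / 60 = 0.193 mA.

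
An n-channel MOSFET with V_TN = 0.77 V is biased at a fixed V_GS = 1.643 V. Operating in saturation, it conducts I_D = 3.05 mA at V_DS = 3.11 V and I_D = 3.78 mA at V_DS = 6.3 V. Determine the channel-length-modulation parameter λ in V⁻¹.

λ = 0.0979 V⁻¹

With V_GS fixed, I_D ∝ (1 + λ V_DS) in saturation, so I_D2/I_D1 = (1 + λ V_DS2)/(1 + λ V_DS1).
3.78/3.05 = 1.239 = (1 + 6.3 λ)/(1 + 3.11 λ).
Solving: λ (I_D1 V_DS2 − I_D2 V_DS1) = I_D2 − I_D1, so λ = (3.78 − 3.05) / (3.05 × 6.3 − 3.78 × 3.11) = 0.73 / 7.46 = 0.0979 V⁻¹.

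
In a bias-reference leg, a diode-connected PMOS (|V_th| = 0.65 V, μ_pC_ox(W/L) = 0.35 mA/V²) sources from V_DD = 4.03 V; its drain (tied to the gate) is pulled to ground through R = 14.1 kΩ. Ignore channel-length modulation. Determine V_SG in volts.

With gate tied to drain, V_SG = V_SD ≥ V_SG − |V_th|, so the device is in saturation.
KCL at the drain: ½ k_p (V_SG − |V_th|)² = (V_DD − V_SG)/R.
Let x = V_SG − 0.65. Then 2.47 x² + x − 3.38 = 0, giving x = 0.985 V (positive root), so V_SG = 1.64 V.
I_D = (V_DD − V_SG)/R = (4.03 − 1.64) / 14.1 = 0.17 mA.

V_SG = 1.64 V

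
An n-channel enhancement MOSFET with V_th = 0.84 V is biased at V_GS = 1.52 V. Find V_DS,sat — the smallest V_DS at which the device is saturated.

The boundary between triode and saturation is V_DS = V_GS − V_th = V_ov.
V_ov = 1.52 − 0.84 = 0.68 V.

V_DS,sat = 0.680 V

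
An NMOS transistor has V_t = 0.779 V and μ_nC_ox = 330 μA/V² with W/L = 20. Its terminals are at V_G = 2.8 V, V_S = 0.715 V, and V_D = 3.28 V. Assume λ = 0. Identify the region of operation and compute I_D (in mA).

V_GS = V_G − V_S = 2.8 − 0.715 = 2.08 V; V_DS = V_D − V_S = 3.28 − 0.715 = 2.56 V.
k_n = μ_nC_ox · (W/L) = 6.6 mA/V².
V_ov = V_GS − V_t = 2.08 − 0.779 = 1.31 V.
Since V_DS = 2.56 V ≥ V_ov = 1.31 V, the device is in saturation.
I_D = ½ k_n V_ov² = 0.5 × 6.6 × 1.31² = 5.63 mA.

Saturation; I_D = 5.63 mA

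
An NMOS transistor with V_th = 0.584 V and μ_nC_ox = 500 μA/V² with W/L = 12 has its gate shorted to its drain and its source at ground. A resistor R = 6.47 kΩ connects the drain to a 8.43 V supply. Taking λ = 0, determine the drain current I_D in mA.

With gate tied to drain, V_GS = V_DS ≥ V_GS − V_th, so the device is in saturation.
k_n = μ_nC_ox · (W/L) = 6 mA/V².
KCL at the drain: ½ k_n (V_GS − V_th)² = (V_DD − V_GS)/R.
Let x = V_GS − 0.584. Then 19.4 x² + x − 7.846 = 0, giving x = 0.611 V (positive root), so V_GS = 1.19 V.
I_D = (V_DD − V_GS)/R = (8.43 − 1.19) / 6.47 = 1.12 mA.

I_D = 1.12 mA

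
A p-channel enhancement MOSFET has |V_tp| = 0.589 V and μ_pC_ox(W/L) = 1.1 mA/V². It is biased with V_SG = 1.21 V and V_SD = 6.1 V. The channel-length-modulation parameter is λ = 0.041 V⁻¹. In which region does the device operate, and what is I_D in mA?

Saturation; I_D = 0.265 mA

V_ov = V_SG − |V_tp| = 1.21 − 0.589 = 0.621 V.
Since V_SD = 6.1 V ≥ V_ov = 0.621 V, the device is in saturation.
I_D = ½ k_p V_ov² (1 + λ V_SD) = 0.5 × 1.1 × 0.621² × (1 + 0.041 × 6.1) = 0.265 mA.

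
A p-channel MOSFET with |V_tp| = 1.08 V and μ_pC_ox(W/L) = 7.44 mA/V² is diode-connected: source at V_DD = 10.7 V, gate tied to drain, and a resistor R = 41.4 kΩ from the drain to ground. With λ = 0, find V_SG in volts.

V_SG = 1.33 V

With gate tied to drain, V_SG = V_SD ≥ V_SG − |V_tp|, so the device is in saturation.
KCL at the drain: ½ k_p (V_SG − |V_tp|)² = (V_DD − V_SG)/R.
Let x = V_SG − 1.08. Then 154 x² + x − 9.62 = 0, giving x = 0.247 V (positive root), so V_SG = 1.33 V.
I_D = (V_DD − V_SG)/R = (10.7 − 1.33) / 41.4 = 0.226 mA.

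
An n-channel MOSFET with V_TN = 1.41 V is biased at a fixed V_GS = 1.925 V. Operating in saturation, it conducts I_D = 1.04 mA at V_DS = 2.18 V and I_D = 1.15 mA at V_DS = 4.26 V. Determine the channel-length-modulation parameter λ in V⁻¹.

λ = 0.0572 V⁻¹

With V_GS fixed, I_D ∝ (1 + λ V_DS) in saturation, so I_D2/I_D1 = (1 + λ V_DS2)/(1 + λ V_DS1).
1.15/1.04 = 1.106 = (1 + 4.26 λ)/(1 + 2.18 λ).
Solving: λ (I_D1 V_DS2 − I_D2 V_DS1) = I_D2 − I_D1, so λ = (1.15 − 1.04) / (1.04 × 4.26 − 1.15 × 2.18) = 0.11 / 1.92 = 0.0572 V⁻¹.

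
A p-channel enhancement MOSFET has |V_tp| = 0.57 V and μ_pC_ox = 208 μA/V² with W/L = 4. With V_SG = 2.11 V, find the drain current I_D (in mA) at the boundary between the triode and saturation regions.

I_D = 0.987 mA

At the boundary V_SD = V_ov = V_SG − |V_tp| = 2.11 − 0.57 = 1.54 V.
k_p = μ_pC_ox · (W/L) = 0.832 mA/V².
I_D = ½ k_p V_ov² = 0.5 × 0.832 × 1.54² = 0.987 mA.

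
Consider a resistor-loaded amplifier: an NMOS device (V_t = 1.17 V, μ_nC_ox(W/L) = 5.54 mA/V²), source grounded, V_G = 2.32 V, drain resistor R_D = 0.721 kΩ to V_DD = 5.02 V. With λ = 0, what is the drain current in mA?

V_GS = V_G = 2.32 V, so V_ov = 2.32 − 1.17 = 1.15 V.
Assume saturation: I_D = ½ k_n V_ov² = 0.5 × 5.54 × 1.15² = 3.66 mA, giving V_DS = V_DD − I_D R_D = 5.02 − 3.66 × 0.721 = 2.38 V.
V_DS = 2.38 V ≥ V_ov = 1.15 V, confirming saturation.

I_D = 3.66 mA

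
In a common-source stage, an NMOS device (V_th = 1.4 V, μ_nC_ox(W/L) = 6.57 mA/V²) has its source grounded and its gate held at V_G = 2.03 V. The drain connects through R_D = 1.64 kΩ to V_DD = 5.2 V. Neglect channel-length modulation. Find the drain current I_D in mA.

V_GS = V_G = 2.03 V, so V_ov = 2.03 − 1.4 = 0.63 V.
Assume saturation: I_D = ½ k_n V_ov² = 0.5 × 6.57 × 0.63² = 1.3 mA, giving V_DS = V_DD − I_D R_D = 5.2 − 1.3 × 1.64 = 3.06 V.
V_DS = 3.06 V ≥ V_ov = 0.63 V, confirming saturation.

I_D = 1.30 mA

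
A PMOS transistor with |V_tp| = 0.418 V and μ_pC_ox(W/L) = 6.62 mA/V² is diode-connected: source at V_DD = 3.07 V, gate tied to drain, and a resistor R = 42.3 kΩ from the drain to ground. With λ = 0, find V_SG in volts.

V_SG = 0.552 V

With gate tied to drain, V_SG = V_SD ≥ V_SG − |V_tp|, so the device is in saturation.
KCL at the drain: ½ k_p (V_SG − |V_tp|)² = (V_DD − V_SG)/R.
Let x = V_SG − 0.418. Then 140 x² + x − 2.652 = 0, giving x = 0.134 V (positive root), so V_SG = 0.552 V.
I_D = (V_DD − V_SG)/R = (3.07 − 0.552) / 42.3 = 0.0595 mA.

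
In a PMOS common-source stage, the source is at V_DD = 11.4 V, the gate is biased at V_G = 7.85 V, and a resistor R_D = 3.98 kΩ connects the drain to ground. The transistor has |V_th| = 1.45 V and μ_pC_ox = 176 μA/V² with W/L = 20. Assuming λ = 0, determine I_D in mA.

V_SG = V_DD − V_G = 11.4 − 7.85 = 3.55 V, so V_ov = 3.55 − 1.45 = 2.1 V.
k_p = μ_pC_ox · (W/L) = 3.52 mA/V².
Assume saturation: I_D = ½ k_p V_ov² = 0.5 × 3.52 × 2.1² = 7.76 mA, giving V_SD = V_DD − I_D R_D = 11.4 − 7.76 × 3.98 = -19.5 V.
But -19.5 V < V_ov = 2.1 V, so the device is actually in triode.
In triode I_D = k_p[V_ov V_SD − ½ V_SD²] and I_D = (V_DD − V_SD)/R_D. Equating: 7 V_SD² − 30.42 V_SD + 11.4 = 0, giving V_SD = 0.414 V (the root below V_ov).
I_D = (11.4 − 0.414) / 3.98 = 2.76 mA.

I_D = 2.76 mA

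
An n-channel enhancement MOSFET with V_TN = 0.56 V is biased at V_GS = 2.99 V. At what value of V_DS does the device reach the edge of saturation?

V_DS,sat = 2.43 V

The boundary between triode and saturation is V_DS = V_GS − V_TN = V_ov.
V_ov = 2.99 − 0.56 = 2.43 V.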